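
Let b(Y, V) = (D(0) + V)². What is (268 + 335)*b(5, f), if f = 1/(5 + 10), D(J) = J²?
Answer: 67/25 ≈ 2.6800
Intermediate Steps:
f = 1/15 ≈ 0.066667
b(Y, V) = V² (b(Y, V) = (0² + V)² = (0 + V)² = V²)
(268 + 335)*b(5, f) = (268 + 335)*(1/15)² = 603*(1/225) = 67/25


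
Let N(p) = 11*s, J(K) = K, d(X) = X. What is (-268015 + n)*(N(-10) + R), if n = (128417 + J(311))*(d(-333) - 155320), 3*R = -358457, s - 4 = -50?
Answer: 7212879334455025/3 ≈ 2.4043e+15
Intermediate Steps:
s = -46 (s = 4 - 50 = -46)
R = -358457/3 (R = (⅓)*(-358457) = -358457/3 ≈ -1.1949e+5)
N(p) = -506 (N(p) = 11*(-46) = -506)
n = -20036899384 (n = (128417 + 311)*(-333 - 155320) = 128728*(-155653) = -20036899384)
(-268015 + n)*(N(-10) + R) = (-268015 - 20036899384)*(-506 - 358457/3) = -20037167399*(-359975/3) = 7212879334455025/3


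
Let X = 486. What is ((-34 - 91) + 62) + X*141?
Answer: 68463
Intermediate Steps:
((-34 - 91) + 62) + X*141 = ((-34 - 91) + 62) + 486*141 = (-125 + 62) + 68526 = -63 + 68526 = 68463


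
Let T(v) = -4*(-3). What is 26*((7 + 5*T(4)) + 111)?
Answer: 4628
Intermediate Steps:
T(v) = 12
26*((7 + 5*T(4)) + 111) = 26*((7 + 5*12) + 111) = 26*((7 + 60) + 111) = 26*(67 + 111) = 26*178 = 4628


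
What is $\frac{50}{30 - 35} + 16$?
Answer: $6$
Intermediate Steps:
$\frac{50}{30 - 35} + 16 = \frac{50}{-5} + 16 = 50 \left(- \frac{1}{5}\right) + 16 = -10 + 16 = 6$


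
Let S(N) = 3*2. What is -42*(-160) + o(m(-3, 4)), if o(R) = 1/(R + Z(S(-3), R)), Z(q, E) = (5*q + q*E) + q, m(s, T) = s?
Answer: 100801/15 ≈ 6720.1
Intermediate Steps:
S(N) = 6
Z(q, E) = 6*q + E*q (Z(q, E) = (5*q + E*q) + q = 6*q + E*q)
o(R) = 1/(36 + 7*R) (o(R) = 1/(R + 6*(6 + R)) = 1/(R + (36 + 6*R)) = 1/(36 + 7*R))
-42*(-160) + o(m(-3, 4)) = -42*(-160) + 1/(36 + 7*(-3)) = 6720 + 1/(36 - 21) = 6720 + 1/15 = 100801/15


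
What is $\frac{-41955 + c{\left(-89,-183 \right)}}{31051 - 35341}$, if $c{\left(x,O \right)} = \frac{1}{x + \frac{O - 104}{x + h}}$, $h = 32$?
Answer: $\frac{5148633}{526460} \approx 9.7797$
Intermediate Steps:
$c{\left(x,O \right)} = \frac{1}{x + \frac{-104 + O}{32 + x}}$ ($c{\left(x,O \right)} = \frac{1}{x + \frac{O - 104}{x + 32}} = \frac{1}{x + \frac{-104 + O}{32 + x}}$)
$\frac{-41955 + c{\left(-89,-183 \right)}}{31051 - 35341} = \frac{-41955 + \frac{32 - 89}{-104 - 183 + \left(-89\right)^{2} + 32 \left(-89\right)}}{31051 - 35341} = \frac{-41955 + \frac{1}{-104 - 183 + 7921 - 2848} \left(-57\right)}{-4290} = \left(-41955 + \frac{1}{4786} \left(-57\right)\right) \left(- \frac{1}{4290}\right) = \left(-41955 - \frac{57}{4786}\right) \left(- \frac{1}{4290}\right) = \left(- \frac{200796687}{4786}\right) \left(- \frac{1}{4290}\right) = \frac{5148633}{526460}$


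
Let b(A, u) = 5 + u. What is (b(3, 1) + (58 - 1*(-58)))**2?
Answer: 14884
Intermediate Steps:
(b(3, 1) + (58 - 1*(-58)))**2 = ((5 + 1) + (58 - 1*(-58)))**2 = (6 + (58 + 58))**2 = (6 + 116)**2 = 122**2 = 14884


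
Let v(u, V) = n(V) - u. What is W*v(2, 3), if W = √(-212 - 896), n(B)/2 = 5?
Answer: 16*I*√277 ≈ 266.29*I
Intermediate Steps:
n(B) = 10 (n(B) = 2*5 = 10)
W = 2*I*√277 (W = √(-1108) = 2*I*√277 ≈ 33.287*I)
v(u, V) = 10 - u
W*v(2, 3) = (2*I*√277)*(10 - 1*2) = (2*I*√277)*(10 - 2) = (2*I*√277)*8 = 16*I*√277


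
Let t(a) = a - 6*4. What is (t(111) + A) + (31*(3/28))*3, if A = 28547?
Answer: 802031/28 ≈ 28644.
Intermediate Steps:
t(a) = -24 + a (t(a) = a - 24 = -24 + a)
(t(111) + A) + (31*(3/28))*3 = ((-24 + 111) + 28547) + (31*(3/28))*3 = (87 + 28547) + (31*(3*(1/28)))*3 = 28634 + (31*(3/28))*3 = 28634 + (93/28)*3 = 28634 + 279/28 = 802031/28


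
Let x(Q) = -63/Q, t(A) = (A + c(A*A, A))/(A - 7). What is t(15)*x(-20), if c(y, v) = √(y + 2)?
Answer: 189/32 + 63*√227/160 ≈ 11.839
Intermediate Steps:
c(y, v) = √(2 + y)
t(A) = (A + √(2 + A²))/(-7 + A) (t(A) = (A + √(2 + A*A))/(A - 7) = (A + √(2 + A²))/(-7 + A))
t(15)*x(-20) = ((15 + √(2 + 15²))/(-7 + 15))*(-63/(-20)) = ((15 + √(2 + 225))/8)*(-63*(-1/20)) = ((15 + √227)/8)*(63/20) = (15/8 + √227/8)*(63/20) = 189/32 + 63*√227/160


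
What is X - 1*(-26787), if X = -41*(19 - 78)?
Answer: 29206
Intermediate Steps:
X = 2419 (X = -41*(-59) = 2419)
X - 1*(-26787) = 2419 - 1*(-26787) = 2419 + 26787 = 29206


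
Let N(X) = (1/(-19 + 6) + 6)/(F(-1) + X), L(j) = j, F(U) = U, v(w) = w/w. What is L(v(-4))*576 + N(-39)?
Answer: 299443/520 ≈ 575.85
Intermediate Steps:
v(w) = 1
N(X) = 77/(13*(-1 + X)) (N(X) = (1/(-19 + 6) + 6)/(-1 + X) = (1/(-13) + 6)/(-1 + X) = (-1/13 + 6)/(-1 + X) = 77/(13*(-1 + X)))
L(v(-4))*576 + N(-39) = 1*576 + 77/(13*(-1 - 39)) = 576 + (77/13)/(-40) = 576 + (77/13)*(-1/40) = 576 - 77/520 = 299443/520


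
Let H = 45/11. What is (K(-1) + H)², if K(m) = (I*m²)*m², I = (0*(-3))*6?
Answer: 2025/121 ≈ 16.736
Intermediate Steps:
I = 0 (I = 0*6 = 0)
K(m) = 0 (K(m) = (0*m²)*m² = 0*m² = 0)
H = 45/11 (H = 45*(1/11) = 45/11 ≈ 4.0909)
(K(-1) + H)² = (0 + 45/11)² = (45/11)² = 2025/121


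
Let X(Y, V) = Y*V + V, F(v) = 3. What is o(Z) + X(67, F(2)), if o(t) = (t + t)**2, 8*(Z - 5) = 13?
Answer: 6073/16 ≈ 379.56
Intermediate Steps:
Z = 53/8 (Z = 5 + (1/8)*13 = 5 + 13/8 = 53/8 ≈ 6.6250)
o(t) = 4*t**2 (o(t) = (2*t)**2 = 4*t**2)
X(Y, V) = V + V*Y (X(Y, V) = V*Y + V = V + V*Y)
o(Z) + X(67, F(2)) = 4*(53/8)**2 + 3*(1 + 67) = 4*(2809/64) + 3*68 = 2809/16 + 204 = 6073/16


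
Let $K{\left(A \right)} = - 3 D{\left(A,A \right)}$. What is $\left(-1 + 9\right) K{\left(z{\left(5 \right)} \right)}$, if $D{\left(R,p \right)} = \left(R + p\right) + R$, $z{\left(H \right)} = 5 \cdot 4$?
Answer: $-1440$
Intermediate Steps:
$z{\left(H \right)} = 20$
$D{\left(R,p \right)} = p + 2 R$
$K{\left(A \right)} = - 9 A$ ($K{\left(A \right)} = - 3 \left(A + 2 A\right) = - 3 \cdot 3 A = - 9 A$)
$\left(-1 + 9\right) K{\left(z{\left(5 \right)} \right)} = \left(-1 + 9\right) \left(\left(-9\right) 20\right) = 8 \left(-180\right) = -1440$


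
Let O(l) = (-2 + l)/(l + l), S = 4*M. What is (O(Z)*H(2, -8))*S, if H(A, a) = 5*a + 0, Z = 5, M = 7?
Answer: -336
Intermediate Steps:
H(A, a) = 5*a
S = 28 (S = 4*7 = 28)
O(l) = (-2 + l)/(2*l) (O(l) = (-2 + l)/((2*l)) = (-2 + l)*(1/(2*l)) = (-2 + l)/(2*l))
(O(Z)*H(2, -8))*S = (((½)*(-2 + 5)/5)*(5*(-8)))*28 = (((½)*(⅕)*3)*(-40))*28 = ((3/10)*(-40))*28 = -12*28 = -336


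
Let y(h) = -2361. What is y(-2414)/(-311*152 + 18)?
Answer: 2361/47254 ≈ 0.049964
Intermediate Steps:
y(-2414)/(-311*152 + 18) = -2361/(-311*152 + 18) = -2361/(-47272 + 18) = -2361/(-47254) = -2361*(-1/47254) = 2361/47254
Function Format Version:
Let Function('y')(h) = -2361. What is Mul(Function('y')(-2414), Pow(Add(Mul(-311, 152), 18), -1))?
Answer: Rational(2361, 47254) ≈ 0.049964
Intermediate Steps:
Mul(Function('y')(-2414), Pow(Add(Mul(-311, 152), 18), -1)) = Mul(-2361, Pow(Add(Mul(-311, 152), 18), -1)) = Mul(-2361, Pow(Add(-47272, 18), -1)) = Mul(-2361, Pow(-47254, -1)) = Mul(-2361, Rational(-1, 47254)) = Rational(2361, 47254)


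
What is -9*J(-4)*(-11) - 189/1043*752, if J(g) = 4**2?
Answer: 215712/149 ≈ 1447.7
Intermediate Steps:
J(g) = 16
-9*J(-4)*(-11) - 189/1043*752 = -9*16*(-11) - 189/1043*752 = -144*(-11) - 189*1/1043*752 = 1584 - 27/149*752 = 1584 - 20304/149 = 215712/149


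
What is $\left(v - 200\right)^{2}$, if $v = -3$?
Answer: $41209$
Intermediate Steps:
$\left(v - 200\right)^{2} = \left(-3 - 200\right)^{2} = \left(-203\right)^{2} = 41209$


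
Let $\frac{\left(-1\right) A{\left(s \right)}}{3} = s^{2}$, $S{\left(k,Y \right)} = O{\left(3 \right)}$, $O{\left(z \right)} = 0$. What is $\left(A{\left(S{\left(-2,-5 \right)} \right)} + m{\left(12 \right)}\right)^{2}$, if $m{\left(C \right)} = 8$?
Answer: $64$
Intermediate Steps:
$S{\left(k,Y \right)} = 0$
$A{\left(s \right)} = - 3 s^{2}$
$\left(A{\left(S{\left(-2,-5 \right)} \right)} + m{\left(12 \right)}\right)^{2} = \left(- 3 \cdot 0^{2} + 8\right)^{2} = \left(\left(-3\right) 0 + 8\right)^{2} = \left(0 + 8\right)^{2} = 8^{2} = 64$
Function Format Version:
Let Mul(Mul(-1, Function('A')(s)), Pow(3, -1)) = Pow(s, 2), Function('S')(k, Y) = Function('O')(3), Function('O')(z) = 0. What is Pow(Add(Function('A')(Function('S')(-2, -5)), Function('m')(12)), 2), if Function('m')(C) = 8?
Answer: 64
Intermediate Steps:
Function('S')(k, Y) = 0
Function('A')(s) = Mul(-3, Pow(s, 2))
Pow(Add(Function('A')(Function('S')(-2, -5)), Function('m')(12)), 2) = Pow(Add(Mul(-3, Pow(0, 2)), 8), 2) = Pow(Add(Mul(-3, 0), 8), 2) = Pow(Add(0, 8), 2) = Pow(8, 2) = 64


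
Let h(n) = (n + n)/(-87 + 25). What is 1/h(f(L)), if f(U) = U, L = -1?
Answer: 31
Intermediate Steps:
h(n) = -n/31 (h(n) = (2*n)/(-62) = (2*n)*(-1/62) = -n/31)
1/h(f(L)) = 1/(-1/31*(-1)) = 1/(1/31) = 31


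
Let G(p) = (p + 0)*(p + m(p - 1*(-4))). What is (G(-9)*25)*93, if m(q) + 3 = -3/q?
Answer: 238545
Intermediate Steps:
m(q) = -3 - 3/q
G(p) = p*(-3 + p - 3/(4 + p)) (G(p) = (p + 0)*(p + (-3 - 3/(p - 1*(-4)))) = p*(p + (-3 - 3/(p + 4))) = p*(p + (-3 - 3/(4 + p))) = p*(-3 + p - 3/(4 + p)))
(G(-9)*25)*93 = (-9*(-15 - 9 + (-9)²)/(4 - 9)*25)*93 = (-9*(-15 - 9 + 81)/(-5)*25)*93 = (-9*(-⅕)*57*25)*93 = ((513/5)*25)*93 = 2565*93 = 238545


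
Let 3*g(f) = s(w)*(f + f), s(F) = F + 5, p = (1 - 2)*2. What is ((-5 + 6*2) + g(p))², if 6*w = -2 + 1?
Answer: 25/81 ≈ 0.30864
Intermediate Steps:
p = -2 (p = -1*2 = -2)
w = -⅙ (w = (-2 + 1)/6 = (⅙)*(-1) = -⅙ ≈ -0.16667)
s(F) = 5 + F
g(f) = 29*f/9 (g(f) = ((5 - ⅙)*(f + f))/3 = (29*(2*f)/6)/3 = (29*f/3)/3 = 29*f/9)
((-5 + 6*2) + g(p))² = ((-5 + 6*2) + (29/9)*(-2))² = ((-5 + 12) - 58/9)² = (7 - 58/9)² = (5/9)² = 25/81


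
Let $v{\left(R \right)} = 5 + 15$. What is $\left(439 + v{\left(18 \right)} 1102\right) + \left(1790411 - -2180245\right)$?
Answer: $3993135$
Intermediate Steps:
$v{\left(R \right)} = 20$
$\left(439 + v{\left(18 \right)} 1102\right) + \left(1790411 - -2180245\right) = \left(439 + 20 \cdot 1102\right) + \left(1790411 - -2180245\right) = \left(439 + 22040\right) + \left(1790411 + 2180245\right) = 22479 + 3970656 = 3993135$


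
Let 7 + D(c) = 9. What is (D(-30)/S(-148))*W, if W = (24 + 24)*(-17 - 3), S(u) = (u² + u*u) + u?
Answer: -96/2183 ≈ -0.043976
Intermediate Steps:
S(u) = u + 2*u² (S(u) = (u² + u²) + u = 2*u² + u = u + 2*u²)
D(c) = 2 (D(c) = -7 + 9 = 2)
W = -960 (W = 48*(-20) = -960)
(D(-30)/S(-148))*W = (2/((-148*(1 + 2*(-148)))))*(-960) = (2/((-148*(1 - 296))))*(-960) = (2/((-148*(-295))))*(-960) = (2/43660)*(-960) = (2*(1/43660))*(-960) = (1/21830)*(-960) = -96/2183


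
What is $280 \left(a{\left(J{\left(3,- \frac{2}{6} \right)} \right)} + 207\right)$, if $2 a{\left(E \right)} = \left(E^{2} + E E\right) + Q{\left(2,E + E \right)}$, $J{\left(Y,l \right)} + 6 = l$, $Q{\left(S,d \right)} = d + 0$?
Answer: $\frac{606760}{9} \approx 67418.0$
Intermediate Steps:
$Q{\left(S,d \right)} = d$
$J{\left(Y,l \right)} = -6 + l$
$a{\left(E \right)} = E + E^{2}$ ($a{\left(E \right)} = \frac{\left(E^{2} + E E\right) + \left(E + E\right)}{2} = \frac{\left(E^{2} + E^{2}\right) + 2 E}{2} = \frac{2 E^{2} + 2 E}{2} = \frac{2 E + 2 E^{2}}{2} = E + E^{2}$)
$280 \left(a{\left(J{\left(3,- \frac{2}{6} \right)} \right)} + 207\right) = 280 \left(\left(-6 - \frac{2}{6}\right) \left(1 - \left(6 + \frac{2}{6}\right)\right) + 207\right) = 280 \left(\left(-6 - \frac{1}{3}\right) \left(1 - \frac{19}{3}\right) + 207\right) = 280 \left(- \frac{19 \left(1 - \frac{19}{3}\right)}{3} + 207\right) = 280 \left(\left(- \frac{19}{3}\right) \left(- \frac{16}{3}\right) + 207\right) = 280 \left(\frac{304}{9} + 207\right) = 280 \cdot \frac{2167}{9} = \frac{606760}{9}$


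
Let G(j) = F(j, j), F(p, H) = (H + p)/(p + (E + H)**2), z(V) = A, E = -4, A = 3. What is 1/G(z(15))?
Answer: 2/3 ≈ 0.66667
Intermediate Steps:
z(V) = 3
F(p, H) = (H + p)/(p + (-4 + H)**2)
G(j) = 2*j/(j + (-4 + j)**2) (G(j) = (j + j)/(j + (-4 + j)**2) = (2*j)/(j + (-4 + j)**2) = 2*j/(j + (-4 + j)**2))
1/G(z(15)) = 1/(2*3/(3 + (-4 + 3)**2)) = 1/(2*3/(3 + (-1)**2)) = 1/(2*3/(3 + 1)) = 1/(2*3/4) = 1/(2*3*(1/4)) = 1/(3/2) = 2/3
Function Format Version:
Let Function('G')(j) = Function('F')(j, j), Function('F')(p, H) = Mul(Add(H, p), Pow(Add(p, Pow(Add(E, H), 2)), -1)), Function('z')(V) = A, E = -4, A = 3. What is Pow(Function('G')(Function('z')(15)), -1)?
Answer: Rational(2, 3) ≈ 0.66667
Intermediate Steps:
Function('z')(V) = 3
Function('F')(p, H) = Mul(Pow(Add(p, Pow(Add(-4, H), 2)), -1), Add(H, p)) (Function('F')(p, H) = Mul(Add(H, p), Pow(Add(p, Pow(Add(-4, H), 2)), -1)) = Mul(Pow(Add(p, Pow(Add(-4, H), 2)), -1), Add(H, p)))
Function('G')(j) = Mul(2, j, Pow(Add(j, Pow(Add(-4, j), 2)), -1)) (Function('G')(j) = Mul(Pow(Add(j, Pow(Add(-4, j), 2)), -1), Add(j, j)) = Mul(Pow(Add(j, Pow(Add(-4, j), 2)), -1), Mul(2, j)) = Mul(2, j, Pow(Add(j, Pow(Add(-4, j), 2)), -1)))
Pow(Function('G')(Function('z')(15)), -1) = Pow(Mul(2, 3, Pow(Add(3, Pow(Add(-4, 3), 2)), -1)), -1) = Pow(Mul(2, 3, Pow(Add(3, Pow(-1, 2)), -1)), -1) = Pow(Mul(2, 3, Pow(Add(3, 1), -1)), -1) = Pow(Mul(2, 3, Pow(4, -1)), -1) = Pow(Mul(2, 3, Rational(1, 4)), -1) = Pow(Rational(3, 2), -1) = Rational(2, 3)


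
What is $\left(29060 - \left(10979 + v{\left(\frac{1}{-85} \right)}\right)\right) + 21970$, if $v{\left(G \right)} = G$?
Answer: $\frac{3404336}{85} \approx 40051.0$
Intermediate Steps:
$\left(29060 - \left(10979 + v{\left(\frac{1}{-85} \right)}\right)\right) + 21970 = \left(29060 - \frac{933214}{85}\right) + 21970 = \frac{1536886}{85} + 21970 = \frac{3404336}{85}$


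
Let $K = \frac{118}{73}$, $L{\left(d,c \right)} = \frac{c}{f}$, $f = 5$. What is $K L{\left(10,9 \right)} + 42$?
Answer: $\frac{16392}{365} \approx 44.91$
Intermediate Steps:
$L{\left(d,c \right)} = \frac{c}{5}$
$K = \frac{118}{73}$ ($K = 118 \cdot \frac{1}{73} = \frac{118}{73} \approx 1.6164$)
$K L{\left(10,9 \right)} + 42 = \frac{118 \cdot \frac{1}{5} \cdot 9}{73} + 42 = \frac{118}{73} \cdot \frac{9}{5} + 42 = \frac{1062}{365} + 42 = \frac{16392}{365}$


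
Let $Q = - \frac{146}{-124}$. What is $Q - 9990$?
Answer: $- \frac{619307}{62} \approx -9988.8$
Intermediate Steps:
$Q = \frac{73}{62}$ ($Q = \left(-146\right) \left(- \frac{1}{124}\right) = \frac{73}{62} \approx 1.1774$)
$Q - 9990 = \frac{73}{62} - 9990 = - \frac{619307}{62}$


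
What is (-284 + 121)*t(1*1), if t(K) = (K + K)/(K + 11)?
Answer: -163/6 ≈ -27.167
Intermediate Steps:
t(K) = 2*K/(11 + K) (t(K) = (2*K)/(11 + K) = 2*K/(11 + K))
(-284 + 121)*t(1*1) = (-284 + 121)*(2*(1*1)/(11 + 1*1)) = -326/(11 + 1) = -326/12 = -163*⅙ = -163/6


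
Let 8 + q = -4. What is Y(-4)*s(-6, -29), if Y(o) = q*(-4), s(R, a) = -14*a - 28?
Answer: 18144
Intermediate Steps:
q = -12 (q = -8 - 4 = -12)
s(R, a) = -28 - 14*a
Y(o) = 48 (Y(o) = -12*(-4) = 48)
Y(-4)*s(-6, -29) = 48*(-28 - 14*(-29)) = 48*(-28 + 406) = 48*378 = 18144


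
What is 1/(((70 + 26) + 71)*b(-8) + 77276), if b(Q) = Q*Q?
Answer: 1/87964 ≈ 1.1368e-5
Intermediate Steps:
b(Q) = Q**2
1/(((70 + 26) + 71)*b(-8) + 77276) = 1/(((70 + 26) + 71)*(-8)**2 + 77276) = 1/((96 + 71)*64 + 77276) = 1/(167*64 + 77276) = 1/(10688 + 77276) = 1/87964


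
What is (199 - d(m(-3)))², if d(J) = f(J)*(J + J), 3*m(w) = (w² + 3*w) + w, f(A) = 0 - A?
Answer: 40401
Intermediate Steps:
f(A) = -A
m(w) = w²/3 + 4*w/3 (m(w) = ((w² + 3*w) + w)/3 = (w² + 4*w)/3 = w²/3 + 4*w/3)
d(J) = -2*J² (d(J) = (-J)*(J + J) = (-J)*(2*J) = -2*J²)
(199 - d(m(-3)))² = (199 - (-2)*((⅓)*(-3)*(4 - 3))²)² = (199 - (-2)*((⅓)*(-3)*1)²)² = (199 - (-2)*(-1)²)² = (199 - (-2))² = (199 - 1*(-2))² = (199 + 2)² = 201² = 40401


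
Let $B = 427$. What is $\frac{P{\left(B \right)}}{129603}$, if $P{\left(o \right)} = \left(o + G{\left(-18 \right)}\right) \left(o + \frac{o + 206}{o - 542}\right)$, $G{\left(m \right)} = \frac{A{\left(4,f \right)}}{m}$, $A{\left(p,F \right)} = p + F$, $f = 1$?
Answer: $\frac{186156716}{134139105} \approx 1.3878$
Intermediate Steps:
$A{\left(p,F \right)} = F + p$
$G{\left(m \right)} = \frac{5}{m}$ ($G{\left(m \right)} = \frac{1 + 4}{m} = \frac{5}{m}$)
$P{\left(o \right)} = \left(- \frac{5}{18} + o\right) \left(o + \frac{206 + o}{-542 + o}\right)$ ($P{\left(o \right)} = \left(o + \frac{5}{-18}\right) \left(o + \frac{o + 206}{o - 542}\right) = \left(o + 5 \left(- \frac{1}{18}\right)\right) \left(o + \frac{206 + o}{-542 + o}\right) = \left(o - \frac{5}{18}\right) \left(o + \frac{206 + o}{-542 + o}\right) = \left(- \frac{5}{18} + o\right) \left(o + \frac{206 + o}{-542 + o}\right)$)
$\frac{P{\left(B \right)}}{129603} = \frac{\frac{1}{18} \frac{1}{-542 + 427} \left(-1030 - 9743 \cdot 427^{2} + 18 \cdot 427^{3} + 6413 \cdot 427\right)}{129603} = \frac{-1030 - 1776431447 + 18 \cdot 77854483 + 2738351}{18 \left(-115\right)} \frac{1}{129603} = \frac{1}{18} \left(- \frac{1}{115}\right) \left(-1030 - 1776431447 + 1401380694 + 2738351\right) \frac{1}{129603} = \frac{1}{18} \left(- \frac{1}{115}\right) \left(-372313432\right) \frac{1}{129603} = \frac{186156716}{1035} \cdot \frac{1}{129603} = \frac{186156716}{134139105}$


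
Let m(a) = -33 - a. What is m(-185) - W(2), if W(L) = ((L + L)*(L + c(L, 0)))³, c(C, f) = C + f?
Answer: -3944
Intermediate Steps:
W(L) = 64*L⁶ (W(L) = ((L + L)*(L + (L + 0)))³ = ((2*L)*(L + L))³ = ((2*L)*(2*L))³ = (4*L²)³ = 64*L⁶)
m(-185) - W(2) = (-33 - 1*(-185)) - 64*2⁶ = (-33 + 185) - 64*64 = 152 - 1*4096 = 152 - 4096 = -3944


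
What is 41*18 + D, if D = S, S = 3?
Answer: 741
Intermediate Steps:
D = 3
41*18 + D = 41*18 + 3 = 738 + 3 = 741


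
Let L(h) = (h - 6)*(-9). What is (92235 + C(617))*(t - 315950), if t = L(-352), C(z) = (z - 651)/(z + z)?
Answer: -17797030871984/617 ≈ -2.8844e+10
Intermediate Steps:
L(h) = 54 - 9*h (L(h) = (-6 + h)*(-9) = 54 - 9*h)
C(z) = (-651 + z)/(2*z) (C(z) = (-651 + z)/((2*z)) = (-651 + z)*(1/(2*z)) = (-651 + z)/(2*z))
t = 3222 (t = 54 - 9*(-352) = 54 + 3168 = 3222)
(92235 + C(617))*(t - 315950) = (92235 + (1/2)*(-651 + 617)/617)*(3222 - 315950) = (92235 + (1/2)*(1/617)*(-34))*(-312728) = (92235 - 17/617)*(-312728) = (56908978/617)*(-312728) = -17797030871984/617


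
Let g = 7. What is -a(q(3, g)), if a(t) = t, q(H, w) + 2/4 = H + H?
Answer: -11/2 ≈ -5.5000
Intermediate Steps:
q(H, w) = -½ + 2*H (q(H, w) = -½ + (H + H) = -½ + 2*H)
-a(q(3, g)) = -(-½ + 2*3) = -(-½ + 6) = -1*11/2 = -11/2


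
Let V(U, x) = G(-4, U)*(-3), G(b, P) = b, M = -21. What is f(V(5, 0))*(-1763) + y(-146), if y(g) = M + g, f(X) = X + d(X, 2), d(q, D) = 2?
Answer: -24849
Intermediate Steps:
V(U, x) = 12 (V(U, x) = -4*(-3) = 12)
f(X) = 2 + X (f(X) = X + 2 = 2 + X)
y(g) = -21 + g
f(V(5, 0))*(-1763) + y(-146) = (2 + 12)*(-1763) + (-21 - 146) = 14*(-1763) - 167 = -24682 - 167 = -24849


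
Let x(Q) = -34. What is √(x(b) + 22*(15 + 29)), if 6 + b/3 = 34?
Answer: √934 ≈ 30.561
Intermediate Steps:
b = 84 (b = -18 + 3*34 = -18 + 102 = 84)
√(x(b) + 22*(15 + 29)) = √(-34 + 22*(15 + 29)) = √(-34 + 22*44) = √(-34 + 968) = √934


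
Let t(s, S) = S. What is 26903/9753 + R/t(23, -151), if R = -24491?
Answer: 242923076/1472703 ≈ 164.95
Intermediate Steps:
26903/9753 + R/t(23, -151) = 26903/9753 - 24491/(-151) = 26903*(1/9753) - 24491*(-1/151) = 26903/9753 + 24491/151 = 242923076/1472703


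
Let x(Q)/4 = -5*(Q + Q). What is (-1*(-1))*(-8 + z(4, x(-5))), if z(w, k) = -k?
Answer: -208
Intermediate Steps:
x(Q) = -40*Q (x(Q) = 4*(-5*(Q + Q)) = 4*(-10*Q) = -40*Q)
(-1*(-1))*(-8 + z(4, x(-5))) = (-1*(-1))*(-8 - (-40)*(-5)) = 1*(-8 - 1*200) = 1*(-8 - 200) = 1*(-208) = -208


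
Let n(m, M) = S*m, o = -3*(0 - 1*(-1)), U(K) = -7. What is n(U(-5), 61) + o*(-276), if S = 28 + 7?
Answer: 583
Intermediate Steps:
S = 35
o = -3 (o = -3*(0 + 1) = -3*1 = -3)
n(m, M) = 35*m
n(U(-5), 61) + o*(-276) = 35*(-7) - 3*(-276) = -245 + 828 = 583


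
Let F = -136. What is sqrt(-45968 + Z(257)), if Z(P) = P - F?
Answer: 5*I*sqrt(1823) ≈ 213.48*I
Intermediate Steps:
Z(P) = 136 + P (Z(P) = P - 1*(-136) = P + 136 = 136 + P)
sqrt(-45968 + Z(257)) = sqrt(-45968 + (136 + 257)) = sqrt(-45968 + 393) = sqrt(-45575) = 5*I*sqrt(1823)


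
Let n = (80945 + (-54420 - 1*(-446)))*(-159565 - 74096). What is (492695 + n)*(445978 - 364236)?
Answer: -515103599992912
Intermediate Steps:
n = -6302070831 (n = (80945 + (-54420 + 446))*(-233661) = (80945 - 53974)*(-233661) = 26971*(-233661) = -6302070831)
(492695 + n)*(445978 - 364236) = (492695 - 6302070831)*(445978 - 364236) = -6301578136*81742 = -515103599992912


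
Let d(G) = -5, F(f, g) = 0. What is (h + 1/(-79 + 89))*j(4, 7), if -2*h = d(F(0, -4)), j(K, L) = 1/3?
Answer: 13/15 ≈ 0.86667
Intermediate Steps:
j(K, L) = ⅓
h = 5/2 (h = -½*(-5) = 5/2 ≈ 2.5000)
(h + 1/(-79 + 89))*j(4, 7) = (5/2 + 1/(-79 + 89))*(⅓) = (5/2 + 1/10)*(⅓) = (5/2 + ⅒)*(⅓) = (13/5)*(⅓) = 13/15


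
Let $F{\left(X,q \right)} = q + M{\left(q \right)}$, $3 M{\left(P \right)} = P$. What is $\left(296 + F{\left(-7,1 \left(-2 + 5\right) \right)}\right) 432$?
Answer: $129600$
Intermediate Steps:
$M{\left(P \right)} = \frac{P}{3}$
$F{\left(X,q \right)} = \frac{4 q}{3}$ ($F{\left(X,q \right)} = q + \frac{q}{3} = \frac{4 q}{3}$)
$\left(296 + F{\left(-7,1 \left(-2 + 5\right) \right)}\right) 432 = \left(296 + \frac{4 \cdot 1 \left(-2 + 5\right)}{3}\right) 432 = \left(296 + \frac{4 \cdot 1 \cdot 3}{3}\right) 432 = \left(296 + \frac{4}{3} \cdot 3\right) 432 = \left(296 + 4\right) 432 = 300 \cdot 432 = 129600$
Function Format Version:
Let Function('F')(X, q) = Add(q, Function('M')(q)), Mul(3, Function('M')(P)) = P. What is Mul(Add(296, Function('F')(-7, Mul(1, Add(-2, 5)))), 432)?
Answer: 129600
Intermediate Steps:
Function('M')(P) = Mul(Rational(1, 3), P)
Function('F')(X, q) = Mul(Rational(4, 3), q) (Function('F')(X, q) = Add(q, Mul(Rational(1, 3), q)) = Mul(Rational(4, 3), q))
Mul(Add(296, Function('F')(-7, Mul(1, Add(-2, 5)))), 432) = Mul(Add(296, Mul(Rational(4, 3), Mul(1, Add(-2, 5)))), 432) = Mul(Add(296, Mul(Rational(4, 3), Mul(1, 3))), 432) = Mul(Add(296, Mul(Rational(4, 3), 3)), 432) = Mul(Add(296, 4), 432) = Mul(300, 432) = 129600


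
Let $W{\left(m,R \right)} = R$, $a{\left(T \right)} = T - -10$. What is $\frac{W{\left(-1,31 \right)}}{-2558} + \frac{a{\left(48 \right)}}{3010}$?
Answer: $\frac{27527}{3849790} \approx 0.0071503$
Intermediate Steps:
$a{\left(T \right)} = 10 + T$ ($a{\left(T \right)} = T + 10 = 10 + T$)
$\frac{W{\left(-1,31 \right)}}{-2558} + \frac{a{\left(48 \right)}}{3010} = \frac{31}{-2558} + \frac{10 + 48}{3010} = 31 \left(- \frac{1}{2558}\right) + 58 \cdot \frac{1}{3010} = - \frac{31}{2558} + \frac{29}{1505} = \frac{27527}{3849790}$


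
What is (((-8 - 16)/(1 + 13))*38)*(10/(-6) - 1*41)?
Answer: 19456/7 ≈ 2779.4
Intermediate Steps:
(((-8 - 16)/(1 + 13))*38)*(10/(-6) - 1*41) = (-24/14*38)*(10*(-1/6) - 41) = (-24*1/14*38)*(-5/3 - 41) = -12/7*38*(-128/3) = -456/7*(-128/3) = 19456/7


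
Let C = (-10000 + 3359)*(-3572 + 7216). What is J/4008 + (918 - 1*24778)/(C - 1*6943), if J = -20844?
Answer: -42039150299/8085053498 ≈ -5.1996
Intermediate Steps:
C = -24199804 (C = -6641*3644 = -24199804)
J/4008 + (918 - 1*24778)/(C - 1*6943) = -20844/4008 + (918 - 1*24778)/(-24199804 - 1*6943) = -20844*1/4008 + (918 - 24778)/(-24199804 - 6943) = -1737/334 - 23860/(-24206747) = -1737/334 - 23860*(-1/24206747) = -1737/334 + 23860/24206747 = -42039150299/8085053498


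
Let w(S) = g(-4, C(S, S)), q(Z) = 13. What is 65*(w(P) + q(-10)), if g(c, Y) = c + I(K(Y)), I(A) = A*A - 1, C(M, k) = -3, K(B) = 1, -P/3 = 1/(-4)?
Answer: 585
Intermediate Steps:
P = ¾ (P = -3/(-4) = -3*(-¼) = ¾ ≈ 0.75000)
I(A) = -1 + A² (I(A) = A² - 1 = -1 + A²)
g(c, Y) = c (g(c, Y) = c + (-1 + 1²) = c + (-1 + 1) = c + 0 = c)
w(S) = -4
65*(w(P) + q(-10)) = 65*(-4 + 13) = 65*9 = 585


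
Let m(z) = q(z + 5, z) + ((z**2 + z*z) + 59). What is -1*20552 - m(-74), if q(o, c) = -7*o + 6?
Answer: -32052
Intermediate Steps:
q(o, c) = 6 - 7*o
m(z) = 30 - 7*z + 2*z**2 (m(z) = (6 - 7*(z + 5)) + ((z**2 + z*z) + 59) = (6 - 7*(5 + z)) + ((z**2 + z**2) + 59) = (6 + (-35 - 7*z)) + (2*z**2 + 59) = (-29 - 7*z) + (59 + 2*z**2) = 30 - 7*z + 2*z**2)
-1*20552 - m(-74) = -1*20552 - (30 - 7*(-74) + 2*(-74)**2) = -20552 - (30 + 518 + 2*5476) = -20552 - (30 + 518 + 10952) = -20552 - 1*11500 = -20552 - 11500 = -32052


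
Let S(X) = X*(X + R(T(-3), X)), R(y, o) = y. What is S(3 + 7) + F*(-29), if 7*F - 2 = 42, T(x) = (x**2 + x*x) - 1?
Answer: 614/7 ≈ 87.714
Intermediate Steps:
T(x) = -1 + 2*x**2 (T(x) = (x**2 + x**2) - 1 = 2*x**2 - 1 = -1 + 2*x**2)
S(X) = X*(17 + X) (S(X) = X*(X + (-1 + 2*(-3)**2)) = X*(X + (-1 + 2*9)) = X*(X + (-1 + 18)) = X*(X + 17) = X*(17 + X))
F = 44/7 (F = 2/7 + (1/7)*42 = 2/7 + 6 = 44/7 ≈ 6.2857)
S(3 + 7) + F*(-29) = (3 + 7)*(17 + (3 + 7)) + (44/7)*(-29) = 10*(17 + 10) - 1276/7 = 10*27 - 1276/7 = 270 - 1276/7 = 614/7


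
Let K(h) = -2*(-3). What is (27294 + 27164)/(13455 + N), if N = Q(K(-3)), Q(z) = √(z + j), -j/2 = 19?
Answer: 732732390/181037057 - 217832*I*√2/181037057 ≈ 4.0474 - 0.0017016*I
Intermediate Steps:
K(h) = 6
j = -38 (j = -2*19 = -38)
Q(z) = √(-38 + z) (Q(z) = √(z - 38) = √(-38 + z))
N = 4*I*√2 (N = √(-38 + 6) = √(-32) = 4*I*√2 ≈ 5.6569*I)
(27294 + 27164)/(13455 + N) = (27294 + 27164)/(13455 + 4*I*√2) = 54458/(13455 + 4*I*√2)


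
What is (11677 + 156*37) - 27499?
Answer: -10050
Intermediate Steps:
(11677 + 156*37) - 27499 = (11677 + 5772) - 27499 = 17449 - 27499 = -10050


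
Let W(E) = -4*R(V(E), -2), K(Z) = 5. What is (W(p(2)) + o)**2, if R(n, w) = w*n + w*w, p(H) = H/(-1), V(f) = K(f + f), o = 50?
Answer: 5476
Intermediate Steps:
V(f) = 5
p(H) = -H (p(H) = H*(-1) = -H)
R(n, w) = w**2 + n*w (R(n, w) = n*w + w**2 = w**2 + n*w)
W(E) = 24 (W(E) = -(-8)*(5 - 2) = -(-8)*3 = -4*(-6) = 24)
(W(p(2)) + o)**2 = (24 + 50)**2 = 74**2 = 5476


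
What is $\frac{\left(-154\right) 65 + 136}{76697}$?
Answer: $- \frac{9874}{76697} \approx -0.12874$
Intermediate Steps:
$\frac{\left(-154\right) 65 + 136}{76697} = \left(-10010 + 136\right) \frac{1}{76697} = \left(-9874\right) \frac{1}{76697} = - \frac{9874}{76697}$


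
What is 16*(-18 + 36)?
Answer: 288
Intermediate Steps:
16*(-18 + 36) = 16*18 = 288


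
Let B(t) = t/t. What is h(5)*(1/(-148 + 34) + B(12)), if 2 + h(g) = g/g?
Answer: -113/114 ≈ -0.99123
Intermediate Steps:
B(t) = 1
h(g) = -1 (h(g) = -2 + g/g = -2 + 1 = -1)
h(5)*(1/(-148 + 34) + B(12)) = -(1/(-148 + 34) + 1) = -(1/(-114) + 1) = -(-1/114 + 1) = -1*113/114 = -113/114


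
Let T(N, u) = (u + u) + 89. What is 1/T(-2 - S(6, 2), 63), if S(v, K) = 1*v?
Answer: 1/215 ≈ 0.0046512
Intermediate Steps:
S(v, K) = v
T(N, u) = 89 + 2*u (T(N, u) = 2*u + 89 = 89 + 2*u)
1/T(-2 - S(6, 2), 63) = 1/(89 + 2*63) = 1/(89 + 126) = 1/215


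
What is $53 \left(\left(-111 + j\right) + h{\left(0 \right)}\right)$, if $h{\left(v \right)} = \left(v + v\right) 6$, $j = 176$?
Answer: $3445$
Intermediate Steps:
$h{\left(v \right)} = 12 v$ ($h{\left(v \right)} = 2 v 6 = 12 v$)
$53 \left(\left(-111 + j\right) + h{\left(0 \right)}\right) = 53 \left(\left(-111 + 176\right) + 12 \cdot 0\right) = 53 \left(65 + 0\right) = 53 \cdot 65 = 3445$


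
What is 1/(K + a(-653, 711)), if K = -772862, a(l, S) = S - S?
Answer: -1/772862 ≈ -1.2939e-6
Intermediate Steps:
a(l, S) = 0
1/(K + a(-653, 711)) = 1/(-772862 + 0) = 1/(-772862) = -1/772862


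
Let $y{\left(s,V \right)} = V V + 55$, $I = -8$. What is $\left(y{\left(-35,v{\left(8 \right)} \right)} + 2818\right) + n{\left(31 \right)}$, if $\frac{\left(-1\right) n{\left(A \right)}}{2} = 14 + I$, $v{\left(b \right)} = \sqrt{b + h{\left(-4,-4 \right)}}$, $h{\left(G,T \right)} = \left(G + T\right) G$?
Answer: $2901$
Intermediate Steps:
$h{\left(G,T \right)} = G \left(G + T\right)$
$v{\left(b \right)} = \sqrt{32 + b}$ ($v{\left(b \right)} = \sqrt{b - 4 \left(-4 - 4\right)} = \sqrt{b - -32} = \sqrt{b + 32} = \sqrt{32 + b}$)
$y{\left(s,V \right)} = 55 + V^{2}$ ($y{\left(s,V \right)} = V^{2} + 55 = 55 + V^{2}$)
$n{\left(A \right)} = -12$ ($n{\left(A \right)} = - 2 \left(14 - 8\right) = \left(-2\right) 6 = -12$)
$\left(y{\left(-35,v{\left(8 \right)} \right)} + 2818\right) + n{\left(31 \right)} = \left(\left(55 + \left(\sqrt{32 + 8}\right)^{2}\right) + 2818\right) - 12 = \left(\left(55 + \left(\sqrt{40}\right)^{2}\right) + 2818\right) - 12 = \left(\left(55 + \left(2 \sqrt{10}\right)^{2}\right) + 2818\right) - 12 = \left(\left(55 + 40\right) + 2818\right) - 12 = \left(95 + 2818\right) - 12 = 2913 - 12 = 2901$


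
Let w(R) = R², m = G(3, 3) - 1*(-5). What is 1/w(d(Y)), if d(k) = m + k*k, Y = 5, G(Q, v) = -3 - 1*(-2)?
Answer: 1/841 ≈ 0.0011891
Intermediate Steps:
G(Q, v) = -1 (G(Q, v) = -3 + 2 = -1)
m = 4 (m = -1 - 1*(-5) = -1 + 5 = 4)
d(k) = 4 + k² (d(k) = 4 + k*k = 4 + k²)
1/w(d(Y)) = 1/((4 + 5²)²) = 1/((4 + 25)²) = 1/(29²) = 1/841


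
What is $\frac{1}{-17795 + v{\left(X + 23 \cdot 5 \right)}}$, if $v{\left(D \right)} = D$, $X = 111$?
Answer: $- \frac{1}{17569} \approx -5.6918 \cdot 10^{-5}$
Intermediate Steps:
$\frac{1}{-17795 + v{\left(X + 23 \cdot 5 \right)}} = \frac{1}{-17795 + \left(111 + 23 \cdot 5\right)} = \frac{1}{-17795 + \left(111 + 115\right)} = \frac{1}{-17795 + 226} = \frac{1}{-17569} = - \frac{1}{17569}$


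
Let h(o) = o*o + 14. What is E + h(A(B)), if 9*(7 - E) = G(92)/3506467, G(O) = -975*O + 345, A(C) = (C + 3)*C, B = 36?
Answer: 20736232498822/10519401 ≈ 1.9712e+6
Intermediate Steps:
A(C) = C*(3 + C) (A(C) = (3 + C)*C = C*(3 + C))
G(O) = 345 - 975*O
E = 73665592/10519401 (E = 7 - (345 - 975*92)/(9*3506467) = 7 - (345 - 89700)/(9*3506467) = 7 - (-29785)/(3*3506467) = 7 - 1/9*(-89355/3506467) = 7 + 29785/10519401 = 73665592/10519401 ≈ 7.0028)
h(o) = 14 + o**2 (h(o) = o**2 + 14 = 14 + o**2)
E + h(A(B)) = 73665592/10519401 + (14 + (36*(3 + 36))**2) = 73665592/10519401 + (14 + (36*39)**2) = 73665592/10519401 + (14 + 1404**2) = 73665592/10519401 + (14 + 1971216) = 73665592/10519401 + 1971230 = 20736232498822/10519401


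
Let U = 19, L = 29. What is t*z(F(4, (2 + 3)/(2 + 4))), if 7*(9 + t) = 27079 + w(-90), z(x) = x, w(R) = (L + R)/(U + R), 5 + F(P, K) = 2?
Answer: -5754591/497 ≈ -11579.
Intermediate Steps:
F(P, K) = -3 (F(P, K) = -5 + 2 = -3)
w(R) = (29 + R)/(19 + R)
t = 1918197/497 (t = -9 + (27079 + (29 - 90)/(19 - 90))/7 = -9 + (27079 - 61/(-71))/7 = -9 + (27079 - 1/71*(-61))/7 = -9 + (27079 + 61/71)/7 = -9 + (1/7)*(1922670/71) = -9 + 1922670/497 = 1918197/497 ≈ 3859.6)
t*z(F(4, (2 + 3)/(2 + 4))) = (1918197/497)*(-3) = -5754591/497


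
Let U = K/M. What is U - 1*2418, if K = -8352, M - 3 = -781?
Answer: -936426/389 ≈ -2407.3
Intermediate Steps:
M = -778 (M = 3 - 781 = -778)
U = 4176/389 (U = -8352/(-778) = -8352*(-1/778) = 4176/389 ≈ 10.735)
U - 1*2418 = 4176/389 - 1*2418 = 4176/389 - 2418 = -936426/389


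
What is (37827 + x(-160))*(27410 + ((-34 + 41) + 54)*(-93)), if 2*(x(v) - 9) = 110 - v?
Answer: 825375627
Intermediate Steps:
x(v) = 64 - v/2 (x(v) = 9 + (110 - v)/2 = 9 + (55 - v/2) = 64 - v/2)
(37827 + x(-160))*(27410 + ((-34 + 41) + 54)*(-93)) = (37827 + (64 - ½*(-160)))*(27410 + ((-34 + 41) + 54)*(-93)) = (37827 + (64 + 80))*(27410 + (7 + 54)*(-93)) = (37827 + 144)*(27410 + 61*(-93)) = 37971*(27410 - 5673) = 37971*21737 = 825375627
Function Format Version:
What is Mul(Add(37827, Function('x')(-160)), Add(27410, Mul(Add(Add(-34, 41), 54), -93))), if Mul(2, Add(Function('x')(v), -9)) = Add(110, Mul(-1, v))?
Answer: 825375627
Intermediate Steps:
Function('x')(v) = Add(64, Mul(Rational(-1, 2), v)) (Function('x')(v) = Add(9, Mul(Rational(1, 2), Add(110, Mul(-1, v)))) = Add(9, Add(55, Mul(Rational(-1, 2), v))) = Add(64, Mul(Rational(-1, 2), v)))
Mul(Add(37827, Function('x')(-160)), Add(27410, Mul(Add(Add(-34, 41), 54), -93))) = Mul(Add(37827, Add(64, Mul(Rational(-1, 2), -160))), Add(27410, Mul(Add(Add(-34, 41), 54), -93))) = Mul(Add(37827, Add(64, 80)), Add(27410, Mul(Add(7, 54), -93))) = Mul(Add(37827, 144), Add(27410, Mul(61, -93))) = Mul(37971, Add(27410, -5673)) = Mul(37971, 21737) = 825375627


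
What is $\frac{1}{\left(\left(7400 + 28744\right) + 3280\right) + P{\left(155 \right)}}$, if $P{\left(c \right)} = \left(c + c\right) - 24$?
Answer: $\frac{1}{39710} \approx 2.5183 \cdot 10^{-5}$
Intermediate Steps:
$P{\left(c \right)} = -24 + 2 c$ ($P{\left(c \right)} = 2 c - 24 = -24 + 2 c$)
$\frac{1}{\left(\left(7400 + 28744\right) + 3280\right) + P{\left(155 \right)}} = \frac{1}{\left(\left(7400 + 28744\right) + 3280\right) + \left(-24 + 2 \cdot 155\right)} = \frac{1}{\left(36144 + 3280\right) + \left(-24 + 310\right)} = \frac{1}{39424 + 286} = \frac{1}{39710}$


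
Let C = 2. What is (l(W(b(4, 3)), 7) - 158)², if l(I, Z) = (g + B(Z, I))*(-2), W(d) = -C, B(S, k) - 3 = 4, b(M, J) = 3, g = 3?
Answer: 31684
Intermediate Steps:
B(S, k) = 7 (B(S, k) = 3 + 4 = 7)
W(d) = -2 (W(d) = -1*2 = -2)
l(I, Z) = -20 (l(I, Z) = (3 + 7)*(-2) = 10*(-2) = -20)
(l(W(b(4, 3)), 7) - 158)² = (-20 - 158)² = (-178)² = 31684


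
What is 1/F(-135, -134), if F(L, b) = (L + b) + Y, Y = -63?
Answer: -1/332 ≈ -0.0030120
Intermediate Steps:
F(L, b) = -63 + L + b (F(L, b) = (L + b) - 63 = -63 + L + b)
1/F(-135, -134) = 1/(-63 - 135 - 134) = 1/(-332) = -1/332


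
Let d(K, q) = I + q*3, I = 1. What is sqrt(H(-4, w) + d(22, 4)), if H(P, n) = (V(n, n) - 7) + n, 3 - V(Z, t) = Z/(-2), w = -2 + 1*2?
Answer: 3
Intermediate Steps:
w = 0 (w = -2 + 2 = 0)
V(Z, t) = 3 + Z/2 (V(Z, t) = 3 - Z/(-2) = 3 - Z*(-1)/2 = 3 - (-1)*Z/2 = 3 + Z/2)
H(P, n) = -4 + 3*n/2 (H(P, n) = ((3 + n/2) - 7) + n = (-4 + n/2) + n = -4 + 3*n/2)
d(K, q) = 1 + 3*q (d(K, q) = 1 + q*3 = 1 + 3*q)
sqrt(H(-4, w) + d(22, 4)) = sqrt((-4 + (3/2)*0) + (1 + 3*4)) = sqrt((-4 + 0) + (1 + 12)) = sqrt(-4 + 13) = sqrt(9) = 3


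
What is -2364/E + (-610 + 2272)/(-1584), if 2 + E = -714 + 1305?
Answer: -787249/155496 ≈ -5.0628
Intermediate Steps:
E = 589 (E = -2 + (-714 + 1305) = -2 + 591 = 589)
-2364/E + (-610 + 2272)/(-1584) = -2364/589 + (-610 + 2272)/(-1584) = -2364*1/589 + 1662*(-1/1584) = -2364/589 - 277/264 = -787249/155496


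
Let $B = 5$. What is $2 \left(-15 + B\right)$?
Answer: $-20$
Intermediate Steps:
$2 \left(-15 + B\right) = 2 \left(-15 + 5\right) = 2 \left(-10\right) = -20$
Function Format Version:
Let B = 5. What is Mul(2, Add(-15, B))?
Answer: -20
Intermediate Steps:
Mul(2, Add(-15, B)) = Mul(2, Add(-15, 5)) = Mul(2, -10) = -20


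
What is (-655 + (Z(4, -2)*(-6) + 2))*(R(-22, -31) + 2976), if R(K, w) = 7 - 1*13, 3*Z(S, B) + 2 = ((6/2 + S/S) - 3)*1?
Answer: -1933470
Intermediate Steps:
Z(S, B) = -1/3 (Z(S, B) = -2/3 + (((6/2 + S/S) - 3)*1)/3 = -2/3 + (((6*(1/2) + 1) - 3)*1)/3 = -2/3 + (((3 + 1) - 3)*1)/3 = -2/3 + ((4 - 3)*1)/3 = -2/3 + (1*1)/3 = -2/3 + (1/3)*1 = -2/3 + 1/3 = -1/3)
R(K, w) = -6 (R(K, w) = 7 - 13 = -6)
(-655 + (Z(4, -2)*(-6) + 2))*(R(-22, -31) + 2976) = (-655 + (-1/3*(-6) + 2))*(-6 + 2976) = (-655 + (2 + 2))*2970 = (-655 + 4)*2970 = -651*2970 = -1933470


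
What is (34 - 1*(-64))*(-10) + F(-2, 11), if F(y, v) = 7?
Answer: -973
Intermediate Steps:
(34 - 1*(-64))*(-10) + F(-2, 11) = (34 - 1*(-64))*(-10) + 7 = (34 + 64)*(-10) + 7 = 98*(-10) + 7 = -980 + 7 = -973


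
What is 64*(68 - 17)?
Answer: 3264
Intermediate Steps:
64*(68 - 17) = 64*51 = 3264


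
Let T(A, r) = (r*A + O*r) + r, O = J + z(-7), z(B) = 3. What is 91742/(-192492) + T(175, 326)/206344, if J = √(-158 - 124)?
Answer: -962216635/4964946156 + 163*I*√282/103172 ≈ -0.1938 + 0.026531*I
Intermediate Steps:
J = I*√282 (J = √(-282) = I*√282 ≈ 16.793*I)
O = 3 + I*√282 (O = I*√282 + 3 = 3 + I*√282 ≈ 3.0 + 16.793*I)
T(A, r) = r + A*r + r*(3 + I*√282) (T(A, r) = (r*A + (3 + I*√282)*r) + r = (A*r + r*(3 + I*√282)) + r = r + A*r + r*(3 + I*√282))
91742/(-192492) + T(175, 326)/206344 = 91742/(-192492) + (326*(4 + 175 + I*√282))/206344 = 91742*(-1/192492) + (326*(179 + I*√282))*(1/206344) = -45871/96246 + (58354 + 326*I*√282)*(1/206344) = -45871/96246 + (29177/103172 + 163*I*√282/103172) = -962216635/4964946156 + 163*I*√282/103172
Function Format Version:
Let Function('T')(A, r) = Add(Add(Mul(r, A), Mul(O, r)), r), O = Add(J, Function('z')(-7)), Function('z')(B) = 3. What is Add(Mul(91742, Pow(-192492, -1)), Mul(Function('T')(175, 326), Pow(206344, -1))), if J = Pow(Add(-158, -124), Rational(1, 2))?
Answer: Add(Rational(-962216635, 4964946156), Mul(Rational(163, 103172), I, Pow(282, Rational(1, 2)))) ≈ Add(-0.19380, Mul(0.026531, I))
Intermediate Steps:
J = Mul(I, Pow(282, Rational(1, 2))) (J = Pow(-282, Rational(1, 2)) = Mul(I, Pow(282, Rational(1, 2))) ≈ Mul(16.793, I))
O = Add(3, Mul(I, Pow(282, Rational(1, 2)))) (O = Add(Mul(I, Pow(282, Rational(1, 2))), 3) = Add(3, Mul(I, Pow(282, Rational(1, 2)))) ≈ Add(3.0000, Mul(16.793, I)))
Function('T')(A, r) = Add(r, Mul(A, r), Mul(r, Add(3, Mul(I, Pow(282, Rational(1, 2)))))) (Function('T')(A, r) = Add(Add(Mul(r, A), Mul(Add(3, Mul(I, Pow(282, Rational(1, 2)))), r)), r) = Add(Add(Mul(A, r), Mul(r, Add(3, Mul(I, Pow(282, Rational(1, 2)))))), r) = Add(r, Mul(A, r), Mul(r, Add(3, Mul(I, Pow(282, Rational(1, 2)))))))
Add(Mul(91742, Pow(-192492, -1)), Mul(Function('T')(175, 326), Pow(206344, -1))) = Add(Mul(91742, Pow(-192492, -1)), Mul(Mul(326, Add(4, 175, Mul(I, Pow(282, Rational(1, 2))))), Pow(206344, -1))) = Add(Mul(91742, Rational(-1, 192492)), Mul(Mul(326, Add(179, Mul(I, Pow(282, Rational(1, 2))))), Rational(1, 206344))) = Add(Rational(-45871, 96246), Mul(Add(58354, Mul(326, I, Pow(282, Rational(1, 2)))), Rational(1, 206344))) = Add(Rational(-45871, 96246), Add(Rational(29177, 103172), Mul(Rational(163, 103172), I, Pow(282, Rational(1, 2))))) = Add(Rational(-962216635, 4964946156), Mul(Rational(163, 103172), I, Pow(282, Rational(1, 2))))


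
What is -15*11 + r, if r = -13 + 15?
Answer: -163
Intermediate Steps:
r = 2
-15*11 + r = -15*11 + 2 = -165 + 2 = -163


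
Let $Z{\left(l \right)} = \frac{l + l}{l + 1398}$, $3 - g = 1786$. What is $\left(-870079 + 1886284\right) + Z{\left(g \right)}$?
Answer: $\frac{391242491}{385} \approx 1.0162 \cdot 10^{6}$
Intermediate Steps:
$g = -1783$ ($g = 3 - 1786 = -1783$)
$Z{\left(l \right)} = \frac{2 l}{1398 + l}$
$\left(-870079 + 1886284\right) + Z{\left(g \right)} = \left(-870079 + 1886284\right) + 2 \left(-1783\right) \frac{1}{1398 - 1783} = 1016205 + 2 \left(-1783\right) \frac{1}{-385} = 1016205 + 2 \left(-1783\right) \left(- \frac{1}{385}\right) = 1016205 + \frac{3566}{385} = \frac{391242491}{385}$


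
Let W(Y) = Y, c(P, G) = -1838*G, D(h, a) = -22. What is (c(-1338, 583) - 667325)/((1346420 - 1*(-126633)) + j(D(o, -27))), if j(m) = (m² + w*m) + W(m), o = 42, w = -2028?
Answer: -1738879/1518131 ≈ -1.1454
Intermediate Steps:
j(m) = m² - 2027*m (j(m) = (m² - 2028*m) + m = m² - 2027*m)
(c(-1338, 583) - 667325)/((1346420 - 1*(-126633)) + j(D(o, -27))) = (-1838*583 - 667325)/((1346420 - 1*(-126633)) - 22*(-2027 - 22)) = (-1071554 - 667325)/((1346420 + 126633) - 22*(-2049)) = -1738879/(1473053 + 45078) = -1738879/1518131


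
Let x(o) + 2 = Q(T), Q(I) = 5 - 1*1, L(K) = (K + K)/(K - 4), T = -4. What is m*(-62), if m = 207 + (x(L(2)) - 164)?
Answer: -2790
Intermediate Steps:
L(K) = 2*K/(-4 + K) (L(K) = (2*K)/(-4 + K) = 2*K/(-4 + K))
Q(I) = 4 (Q(I) = 5 - 1 = 4)
x(o) = 2 (x(o) = -2 + 4 = 2)
m = 45 (m = 207 + (2 - 164) = 207 - 162 = 45)
m*(-62) = 45*(-62) = -2790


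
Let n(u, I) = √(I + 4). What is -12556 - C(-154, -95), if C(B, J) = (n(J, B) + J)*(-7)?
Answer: -13221 + 35*I*√6 ≈ -13221.0 + 85.732*I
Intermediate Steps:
n(u, I) = √(4 + I)
C(B, J) = -7*J - 7*√(4 + B) (C(B, J) = (√(4 + B) + J)*(-7) = (J + √(4 + B))*(-7) = -7*J - 7*√(4 + B))
-12556 - C(-154, -95) = -12556 - (-7*(-95) - 7*√(4 - 154)) = -12556 - (665 - 35*I*√6) = -12556 + (-665 + 35*I*√6) = -13221 + 35*I*√6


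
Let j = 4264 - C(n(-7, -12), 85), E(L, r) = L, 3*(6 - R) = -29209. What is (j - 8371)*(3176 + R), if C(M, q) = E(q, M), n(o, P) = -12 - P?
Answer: -162460960/3 ≈ -5.4154e+7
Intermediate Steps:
R = 29227/3 (R = 6 - 1/3*(-29209) = 6 + 29209/3 = 29227/3 ≈ 9742.3)
C(M, q) = q
j = 4179 (j = 4264 - 1*85 = 4264 - 85 = 4179)
(j - 8371)*(3176 + R) = (4179 - 8371)*(3176 + 29227/3) = -4192*38755/3 = -162460960/3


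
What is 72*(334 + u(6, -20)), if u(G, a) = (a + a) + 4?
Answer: 21456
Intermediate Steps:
u(G, a) = 4 + 2*a (u(G, a) = 2*a + 4 = 4 + 2*a)
72*(334 + u(6, -20)) = 72*(334 + (4 + 2*(-20))) = 72*(334 + (4 - 40)) = 72*(334 - 36) = 72*298 = 21456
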